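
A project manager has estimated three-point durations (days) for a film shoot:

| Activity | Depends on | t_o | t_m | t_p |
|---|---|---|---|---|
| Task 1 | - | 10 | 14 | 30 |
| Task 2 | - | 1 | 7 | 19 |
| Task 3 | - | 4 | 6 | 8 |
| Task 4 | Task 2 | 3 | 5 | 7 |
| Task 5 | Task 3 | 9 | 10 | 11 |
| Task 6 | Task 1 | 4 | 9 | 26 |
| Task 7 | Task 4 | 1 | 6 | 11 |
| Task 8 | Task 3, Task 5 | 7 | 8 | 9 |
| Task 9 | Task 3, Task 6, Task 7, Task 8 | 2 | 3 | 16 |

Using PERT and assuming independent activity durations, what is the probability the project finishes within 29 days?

te_Task 1 = (10 + 4·14 + 30)/6 = 96/6 = 16; σ²_Task 1 = ((30−10)/6)² = 11.111
te_Task 2 = (1 + 4·7 + 19)/6 = 48/6 = 8; σ²_Task 2 = ((19−1)/6)² = 9.000
te_Task 3 = (4 + 4·6 + 8)/6 = 36/6 = 6; σ²_Task 3 = ((8−4)/6)² = 0.444
te_Task 4 = (3 + 4·5 + 7)/6 = 30/6 = 5; σ²_Task 4 = ((7−3)/6)² = 0.444
te_Task 5 = (9 + 4·10 + 11)/6 = 60/6 = 10; σ²_Task 5 = ((11−9)/6)² = 0.111
te_Task 6 = (4 + 4·9 + 26)/6 = 66/6 = 11; σ²_Task 6 = ((26−4)/6)² = 13.444
te_Task 7 = (1 + 4·6 + 11)/6 = 36/6 = 6; σ²_Task 7 = ((11−1)/6)² = 2.778
te_Task 8 = (7 + 4·8 + 9)/6 = 48/6 = 8; σ²_Task 8 = ((9−7)/6)² = 0.111
te_Task 9 = (2 + 4·3 + 16)/6 = 30/6 = 5; σ²_Task 9 = ((16−2)/6)² = 5.444

Forward pass:
ES_Task 1 = 0; EF_Task 1 = 16
ES_Task 2 = 0; EF_Task 2 = 8
ES_Task 3 = 0; EF_Task 3 = 6
ES_Task 4 = 8; EF_Task 4 = 8+5 = 13
ES_Task 5 = 6; EF_Task 5 = 6+10 = 16
ES_Task 6 = 16; EF_Task 6 = 16+11 = 27
ES_Task 7 = 13; EF_Task 7 = 13+6 = 19
ES_Task 8 = max(EF_Task 3=6, EF_Task 5=16) = 16; EF_Task 8 = 16+8 = 24
ES_Task 9 = max(EF_Task 3=6, EF_Task 6=27, EF_Task 7=19, EF_Task 8=24) = 27; EF_Task 9 = 27+5 = 32
Expected project duration μ = 32 days. Critical path: Task 1 → Task 6 → Task 9.

Variance along critical path = 11.111 + 13.444 + 5.444 = 30.000; σ = √30.000 = 5.477 days.
Z = (29 − 32) / 5.477 = -0.548
P(T ≤ 29) = Φ(-0.548) ≈ 0.292

0.292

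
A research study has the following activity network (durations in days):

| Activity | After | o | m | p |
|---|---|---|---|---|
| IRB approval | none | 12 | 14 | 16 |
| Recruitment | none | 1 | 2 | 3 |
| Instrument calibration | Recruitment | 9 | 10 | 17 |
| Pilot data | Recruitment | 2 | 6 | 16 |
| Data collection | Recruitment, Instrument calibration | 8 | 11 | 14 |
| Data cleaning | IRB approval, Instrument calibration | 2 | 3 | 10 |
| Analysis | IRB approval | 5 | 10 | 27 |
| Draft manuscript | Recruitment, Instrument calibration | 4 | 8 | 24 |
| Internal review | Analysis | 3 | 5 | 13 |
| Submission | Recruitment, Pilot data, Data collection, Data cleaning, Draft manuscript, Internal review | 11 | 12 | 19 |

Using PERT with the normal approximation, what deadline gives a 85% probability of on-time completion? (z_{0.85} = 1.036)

49.4 days

te_IRB approval = (12 + 4·14 + 16)/6 = 84/6 = 14; σ²_IRB approval = ((16−12)/6)² = 0.444
te_Recruitment = (1 + 4·2 + 3)/6 = 12/6 = 2; σ²_Recruitment = ((3−1)/6)² = 0.111
te_Instrument calibration = (9 + 4·10 + 17)/6 = 66/6 = 11; σ²_Instrument calibration = ((17−9)/6)² = 1.778
te_Pilot data = (2 + 4·6 + 16)/6 = 42/6 = 7; σ²_Pilot data = ((16−2)/6)² = 5.444
te_Data collection = (8 + 4·11 + 14)/6 = 66/6 = 11; σ²_Data collection = ((14−8)/6)² = 1.000
te_Data cleaning = (2 + 4·3 + 10)/6 = 24/6 = 4; σ²_Data cleaning = ((10−2)/6)² = 1.778
te_Analysis = (5 + 4·10 + 27)/6 = 72/6 = 12; σ²_Analysis = ((27−5)/6)² = 13.444
te_Draft manuscript = (4 + 4·8 + 24)/6 = 60/6 = 10; σ²_Draft manuscript = ((24−4)/6)² = 11.111
te_Internal review = (3 + 4·5 + 13)/6 = 36/6 = 6; σ²_Internal review = ((13−3)/6)² = 2.778
te_Submission = (11 + 4·12 + 19)/6 = 78/6 = 13; σ²_Submission = ((19−11)/6)² = 1.778

Forward pass:
ES_IRB approval = 0; EF_IRB approval = 14
ES_Recruitment = 0; EF_Recruitment = 2
ES_Instrument calibration = 2; EF_Instrument calibration = 2+11 = 13
ES_Pilot data = 2; EF_Pilot data = 2+7 = 9
ES_Data collection = max(EF_Recruitment=2, EF_Instrument calibration=13) = 13; EF_Data collection = 13+11 = 24
ES_Data cleaning = max(EF_IRB approval=14, EF_Instrument calibration=13) = 14; EF_Data cleaning = 14+4 = 18
ES_Analysis = 14; EF_Analysis = 14+12 = 26
ES_Draft manuscript = max(EF_Recruitment=2, EF_Instrument calibration=13) = 13; EF_Draft manuscript = 13+10 = 23
ES_Internal review = 26; EF_Internal review = 26+6 = 32
ES_Submission = max(EF_Recruitment=2, EF_Pilot data=9, EF_Data collection=24, EF_Data cleaning=18, EF_Draft manuscript=23, EF_Internal review=32) = 32; EF_Submission = 32+13 = 45
Expected project duration μ = 45 days. Critical path: IRB approval → Analysis → Internal review → Submission.

Variance along critical path = 0.444 + 13.444 + 2.778 + 1.778 = 18.444; σ = 4.295 days.
D = μ + z·σ = 45 + 1.036·4.295 = 49.4 days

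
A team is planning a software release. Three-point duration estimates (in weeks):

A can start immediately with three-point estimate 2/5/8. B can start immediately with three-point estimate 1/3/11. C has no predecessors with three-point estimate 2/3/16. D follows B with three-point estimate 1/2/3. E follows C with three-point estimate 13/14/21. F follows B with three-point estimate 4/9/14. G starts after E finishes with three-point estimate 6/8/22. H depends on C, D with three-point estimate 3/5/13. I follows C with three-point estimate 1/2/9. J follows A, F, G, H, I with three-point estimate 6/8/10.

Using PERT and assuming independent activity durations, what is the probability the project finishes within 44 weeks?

te_A = (2 + 4·5 + 8)/6 = 30/6 = 5; σ²_A = ((8−2)/6)² = 1.000
te_B = (1 + 4·3 + 11)/6 = 24/6 = 4; σ²_B = ((11−1)/6)² = 2.778
te_C = (2 + 4·3 + 16)/6 = 30/6 = 5; σ²_C = ((16−2)/6)² = 5.444
te_D = (1 + 4·2 + 3)/6 = 12/6 = 2; σ²_D = ((3−1)/6)² = 0.111
te_E = (13 + 4·14 + 21)/6 = 90/6 = 15; σ²_E = ((21−13)/6)² = 1.778
te_F = (4 + 4·9 + 14)/6 = 54/6 = 9; σ²_F = ((14−4)/6)² = 2.778
te_G = (6 + 4·8 + 22)/6 = 60/6 = 10; σ²_G = ((22−6)/6)² = 7.111
te_H = (3 + 4·5 + 13)/6 = 36/6 = 6; σ²_H = ((13−3)/6)² = 2.778
te_I = (1 + 4·2 + 9)/6 = 18/6 = 3; σ²_I = ((9−1)/6)² = 1.778
te_J = (6 + 4·8 + 10)/6 = 48/6 = 8; σ²_J = ((10−6)/6)² = 0.444

Forward pass:
ES_A = 0; EF_A = 5
ES_B = 0; EF_B = 4
ES_C = 0; EF_C = 5
ES_D = 4; EF_D = 4+2 = 6
ES_E = 5; EF_E = 5+15 = 20
ES_F = 4; EF_F = 4+9 = 13
ES_G = 20; EF_G = 20+10 = 30
ES_H = max(EF_C=5, EF_D=6) = 6; EF_H = 6+6 = 12
ES_I = 5; EF_I = 5+3 = 8
ES_J = max(EF_A=5, EF_F=13, EF_G=30, EF_H=12, EF_I=8) = 30; EF_J = 30+8 = 38
Expected project duration μ = 38 weeks. Critical path: C → E → G → J.

Variance along critical path = 5.444 + 1.778 + 7.111 + 0.444 = 14.778; σ = √14.778 = 3.844 weeks.
Z = (44 − 38) / 3.844 = 1.561
P(T ≤ 44) = Φ(1.561) ≈ 0.941

0.941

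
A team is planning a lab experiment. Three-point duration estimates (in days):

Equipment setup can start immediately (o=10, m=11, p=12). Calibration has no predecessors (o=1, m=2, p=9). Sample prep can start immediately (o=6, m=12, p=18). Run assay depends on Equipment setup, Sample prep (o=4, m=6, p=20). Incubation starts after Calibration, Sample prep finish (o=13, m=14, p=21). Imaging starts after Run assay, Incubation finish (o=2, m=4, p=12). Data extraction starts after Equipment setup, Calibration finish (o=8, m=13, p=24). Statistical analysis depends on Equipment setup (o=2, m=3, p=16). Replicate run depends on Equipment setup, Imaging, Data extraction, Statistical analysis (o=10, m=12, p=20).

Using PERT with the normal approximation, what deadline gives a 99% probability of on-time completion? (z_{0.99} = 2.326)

52.8 days

te_Equipment setup = (10 + 4·11 + 12)/6 = 66/6 = 11; σ²_Equipment setup = ((12−10)/6)² = 0.111
te_Calibration = (1 + 4·2 + 9)/6 = 18/6 = 3; σ²_Calibration = ((9−1)/6)² = 1.778
te_Sample prep = (6 + 4·12 + 18)/6 = 72/6 = 12; σ²_Sample prep = ((18−6)/6)² = 4.000
te_Run assay = (4 + 4·6 + 20)/6 = 48/6 = 8; σ²_Run assay = ((20−4)/6)² = 7.111
te_Incubation = (13 + 4·14 + 21)/6 = 90/6 = 15; σ²_Incubation = ((21−13)/6)² = 1.778
te_Imaging = (2 + 4·4 + 12)/6 = 30/6 = 5; σ²_Imaging = ((12−2)/6)² = 2.778
te_Data extraction = (8 + 4·13 + 24)/6 = 84/6 = 14; σ²_Data extraction = ((24−8)/6)² = 7.111
te_Statistical analysis = (2 + 4·3 + 16)/6 = 30/6 = 5; σ²_Statistical analysis = ((16−2)/6)² = 5.444
te_Replicate run = (10 + 4·12 + 20)/6 = 78/6 = 13; σ²_Replicate run = ((20−10)/6)² = 2.778

Forward pass:
ES_Equipment setup = 0; EF_Equipment setup = 11
ES_Calibration = 0; EF_Calibration = 3
ES_Sample prep = 0; EF_Sample prep = 12
ES_Run assay = max(EF_Equipment setup=11, EF_Sample prep=12) = 12; EF_Run assay = 12+8 = 20
ES_Incubation = max(EF_Calibration=3, EF_Sample prep=12) = 12; EF_Incubation = 12+15 = 27
ES_Imaging = max(EF_Run assay=20, EF_Incubation=27) = 27; EF_Imaging = 27+5 = 32
ES_Data extraction = max(EF_Equipment setup=11, EF_Calibration=3) = 11; EF_Data extraction = 11+14 = 25
ES_Statistical analysis = 11; EF_Statistical analysis = 11+5 = 16
ES_Replicate run = max(EF_Equipment setup=11, EF_Imaging=32, EF_Data extraction=25, EF_Statistical analysis=16) = 32; EF_Replicate run = 32+13 = 45
Expected project duration μ = 45 days. Critical path: Sample prep → Incubation → Imaging → Replicate run.

Variance along critical path = 4.000 + 1.778 + 2.778 + 2.778 = 11.333; σ = 3.367 days.
D = μ + z·σ = 45 + 2.326·3.367 = 52.8 days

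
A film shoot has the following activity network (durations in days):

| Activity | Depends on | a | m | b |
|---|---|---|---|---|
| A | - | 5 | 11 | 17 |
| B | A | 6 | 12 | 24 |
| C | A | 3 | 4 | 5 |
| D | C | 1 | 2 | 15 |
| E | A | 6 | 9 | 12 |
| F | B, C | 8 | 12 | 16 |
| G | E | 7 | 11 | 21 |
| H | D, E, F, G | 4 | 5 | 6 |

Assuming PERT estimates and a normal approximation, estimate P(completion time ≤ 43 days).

0.698

te_A = (5 + 4·11 + 17)/6 = 66/6 = 11; σ²_A = ((17−5)/6)² = 4.000
te_B = (6 + 4·12 + 24)/6 = 78/6 = 13; σ²_B = ((24−6)/6)² = 9.000
te_C = (3 + 4·4 + 5)/6 = 24/6 = 4; σ²_C = ((5−3)/6)² = 0.111
te_D = (1 + 4·2 + 15)/6 = 24/6 = 4; σ²_D = ((15−1)/6)² = 5.444
te_E = (6 + 4·9 + 12)/6 = 54/6 = 9; σ²_E = ((12−6)/6)² = 1.000
te_F = (8 + 4·12 + 16)/6 = 72/6 = 12; σ²_F = ((16−8)/6)² = 1.778
te_G = (7 + 4·11 + 21)/6 = 72/6 = 12; σ²_G = ((21−7)/6)² = 5.444
te_H = (4 + 4·5 + 6)/6 = 30/6 = 5; σ²_H = ((6−4)/6)² = 0.111

Forward pass:
ES_A = 0; EF_A = 11
ES_B = 11; EF_B = 11+13 = 24
ES_C = 11; EF_C = 11+4 = 15
ES_D = 15; EF_D = 15+4 = 19
ES_E = 11; EF_E = 11+9 = 20
ES_F = max(EF_B=24, EF_C=15) = 24; EF_F = 24+12 = 36
ES_G = 20; EF_G = 20+12 = 32
ES_H = max(EF_D=19, EF_E=20, EF_F=36, EF_G=32) = 36; EF_H = 36+5 = 41
Expected project duration μ = 41 days. Critical path: A → B → F → H.

Variance along critical path = 4.000 + 9.000 + 1.778 + 0.111 = 14.889; σ = √14.889 = 3.859 days.
Z = (43 − 41) / 3.859 = 0.518
P(T ≤ 43) = Φ(0.518) ≈ 0.698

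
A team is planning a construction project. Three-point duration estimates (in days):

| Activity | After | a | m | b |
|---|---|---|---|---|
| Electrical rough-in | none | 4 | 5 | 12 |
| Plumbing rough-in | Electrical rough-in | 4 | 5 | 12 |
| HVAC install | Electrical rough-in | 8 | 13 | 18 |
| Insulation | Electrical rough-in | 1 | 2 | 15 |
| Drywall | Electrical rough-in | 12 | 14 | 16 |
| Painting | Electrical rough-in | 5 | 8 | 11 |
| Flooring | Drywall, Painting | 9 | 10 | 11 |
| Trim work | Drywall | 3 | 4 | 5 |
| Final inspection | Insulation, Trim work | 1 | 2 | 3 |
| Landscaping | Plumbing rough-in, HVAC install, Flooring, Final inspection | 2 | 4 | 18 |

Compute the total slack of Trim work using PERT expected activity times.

4 days

te_Electrical rough-in = (4 + 4·5 + 12)/6 = 36/6 = 6
te_Plumbing rough-in = (4 + 4·5 + 12)/6 = 36/6 = 6
te_HVAC install = (8 + 4·13 + 18)/6 = 78/6 = 13
te_Insulation = (1 + 4·2 + 15)/6 = 24/6 = 4
te_Drywall = (12 + 4·14 + 16)/6 = 84/6 = 14
te_Painting = (5 + 4·8 + 11)/6 = 48/6 = 8
te_Flooring = (9 + 4·10 + 11)/6 = 60/6 = 10
te_Trim work = (3 + 4·4 + 5)/6 = 24/6 = 4
te_Final inspection = (1 + 4·2 + 3)/6 = 12/6 = 2
te_Landscaping = (2 + 4·4 + 18)/6 = 36/6 = 6

Forward pass:
ES_Electrical rough-in = 0; EF_Electrical rough-in = 6
ES_Plumbing rough-in = 6; EF_Plumbing rough-in = 6+6 = 12
ES_HVAC install = 6; EF_HVAC install = 6+13 = 19
ES_Insulation = 6; EF_Insulation = 6+4 = 10
ES_Drywall = 6; EF_Drywall = 6+14 = 20
ES_Painting = 6; EF_Painting = 6+8 = 14
ES_Flooring = max(EF_Drywall=20, EF_Painting=14) = 20; EF_Flooring = 20+10 = 30
ES_Trim work = 20; EF_Trim work = 20+4 = 24
ES_Final inspection = max(EF_Insulation=10, EF_Trim work=24) = 24; EF_Final inspection = 24+2 = 26
ES_Landscaping = max(EF_Plumbing rough-in=12, EF_HVAC install=19, EF_Flooring=30, EF_Final inspection=26) = 30; EF_Landscaping = 30+6 = 36
Expected project duration μ = 36 days. Critical path: Electrical rough-in → Drywall → Flooring → Landscaping.

Backward pass:
LF_Landscaping = 36; LS_Landscaping = 36−6 = 30
LF_Final inspection = LS_Landscaping = 30; LS_Final inspection = 30−2 = 28
LF_Trim work = LS_Final inspection = 28; LS_Trim work = 28−4 = 24
LF_Flooring = LS_Landscaping = 30; LS_Flooring = 30−10 = 20
LF_Painting = LS_Flooring = 20; LS_Painting = 20−8 = 12
LF_Drywall = min(LS_Flooring=20, LS_Trim work=24) = 20; LS_Drywall = 20−14 = 6
LF_Insulation = LS_Final inspection = 28; LS_Insulation = 28−4 = 24
LF_HVAC install = LS_Landscaping = 30; LS_HVAC install = 30−13 = 17
LF_Plumbing rough-in = LS_Landscaping = 30; LS_Plumbing rough-in = 30−6 = 24
LF_Electrical rough-in = min(LS_Plumbing rough-in=24, LS_HVAC install=17, LS_Insulation=24, LS_Drywall=6, LS_Painting=12) = 6; LS_Electrical rough-in = 6−6 = 0
Slack_Trim work = LS_Trim work − ES_Trim work = 24 − 20 = 4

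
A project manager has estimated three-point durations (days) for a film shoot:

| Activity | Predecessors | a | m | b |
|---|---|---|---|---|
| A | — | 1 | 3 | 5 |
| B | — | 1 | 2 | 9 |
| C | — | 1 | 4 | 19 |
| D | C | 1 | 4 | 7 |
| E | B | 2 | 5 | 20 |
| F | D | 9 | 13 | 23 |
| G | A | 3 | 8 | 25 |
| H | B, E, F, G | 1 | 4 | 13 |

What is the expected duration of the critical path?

29 days

te_A = (1 + 4·3 + 5)/6 = 18/6 = 3
te_B = (1 + 4·2 + 9)/6 = 18/6 = 3
te_C = (1 + 4·4 + 19)/6 = 36/6 = 6
te_D = (1 + 4·4 + 7)/6 = 24/6 = 4
te_E = (2 + 4·5 + 20)/6 = 42/6 = 7
te_F = (9 + 4·13 + 23)/6 = 84/6 = 14
te_G = (3 + 4·8 + 25)/6 = 60/6 = 10
te_H = (1 + 4·4 + 13)/6 = 30/6 = 5

Forward pass:
ES_A = 0; EF_A = 3
ES_B = 0; EF_B = 3
ES_C = 0; EF_C = 6
ES_D = 6; EF_D = 6+4 = 10
ES_E = 3; EF_E = 3+7 = 10
ES_F = 10; EF_F = 10+14 = 24
ES_G = 3; EF_G = 3+10 = 13
ES_H = max(EF_B=3, EF_E=10, EF_F=24, EF_G=13) = 24; EF_H = 24+5 = 29
Expected project duration μ = 29 days. Critical path: C → D → F → H.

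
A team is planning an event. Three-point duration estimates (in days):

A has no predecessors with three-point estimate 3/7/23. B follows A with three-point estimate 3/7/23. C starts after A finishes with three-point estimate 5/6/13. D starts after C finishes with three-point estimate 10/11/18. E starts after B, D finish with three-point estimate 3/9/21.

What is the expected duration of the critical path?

te_A = (3 + 4·7 + 23)/6 = 54/6 = 9
te_B = (3 + 4·7 + 23)/6 = 54/6 = 9
te_C = (5 + 4·6 + 13)/6 = 42/6 = 7
te_D = (10 + 4·11 + 18)/6 = 72/6 = 12
te_E = (3 + 4·9 + 21)/6 = 60/6 = 10

Forward pass:
ES_A = 0; EF_A = 9
ES_B = 9; EF_B = 9+9 = 18
ES_C = 9; EF_C = 9+7 = 16
ES_D = 16; EF_D = 16+12 = 28
ES_E = max(EF_B=18, EF_D=28) = 28; EF_E = 28+10 = 38
Expected project duration μ = 38 days. Critical path: A → C → D → E.

38 days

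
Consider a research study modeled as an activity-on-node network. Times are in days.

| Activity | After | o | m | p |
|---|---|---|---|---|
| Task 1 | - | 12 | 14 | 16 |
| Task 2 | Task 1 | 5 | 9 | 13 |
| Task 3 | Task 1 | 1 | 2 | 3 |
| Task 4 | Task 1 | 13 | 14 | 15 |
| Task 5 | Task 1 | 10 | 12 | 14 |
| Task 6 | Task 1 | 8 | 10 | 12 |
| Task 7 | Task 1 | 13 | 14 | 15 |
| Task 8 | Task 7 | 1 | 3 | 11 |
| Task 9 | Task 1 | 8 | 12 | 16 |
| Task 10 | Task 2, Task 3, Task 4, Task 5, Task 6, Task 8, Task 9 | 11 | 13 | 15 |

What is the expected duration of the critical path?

te_Task 1 = (12 + 4·14 + 16)/6 = 84/6 = 14
te_Task 2 = (5 + 4·9 + 13)/6 = 54/6 = 9
te_Task 3 = (1 + 4·2 + 3)/6 = 12/6 = 2
te_Task 4 = (13 + 4·14 + 15)/6 = 84/6 = 14
te_Task 5 = (10 + 4·12 + 14)/6 = 72/6 = 12
te_Task 6 = (8 + 4·10 + 12)/6 = 60/6 = 10
te_Task 7 = (13 + 4·14 + 15)/6 = 84/6 = 14
te_Task 8 = (1 + 4·3 + 11)/6 = 24/6 = 4
te_Task 9 = (8 + 4·12 + 16)/6 = 72/6 = 12
te_Task 10 = (11 + 4·13 + 15)/6 = 78/6 = 13

Forward pass:
ES_Task 1 = 0; EF_Task 1 = 14
ES_Task 2 = 14; EF_Task 2 = 14+9 = 23
ES_Task 3 = 14; EF_Task 3 = 14+2 = 16
ES_Task 4 = 14; EF_Task 4 = 14+14 = 28
ES_Task 5 = 14; EF_Task 5 = 14+12 = 26
ES_Task 6 = 14; EF_Task 6 = 14+10 = 24
ES_Task 7 = 14; EF_Task 7 = 14+14 = 28
ES_Task 8 = 28; EF_Task 8 = 28+4 = 32
ES_Task 9 = 14; EF_Task 9 = 14+12 = 26
ES_Task 10 = max(EF_Task 2=23, EF_Task 3=16, EF_Task 4=28, EF_Task 5=26, EF_Task 6=24, EF_Task 8=32, EF_Task 9=26) = 32; EF_Task 10 = 32+13 = 45
Expected project duration μ = 45 days. Critical path: Task 1 → Task 7 → Task 8 → Task 10.

45 days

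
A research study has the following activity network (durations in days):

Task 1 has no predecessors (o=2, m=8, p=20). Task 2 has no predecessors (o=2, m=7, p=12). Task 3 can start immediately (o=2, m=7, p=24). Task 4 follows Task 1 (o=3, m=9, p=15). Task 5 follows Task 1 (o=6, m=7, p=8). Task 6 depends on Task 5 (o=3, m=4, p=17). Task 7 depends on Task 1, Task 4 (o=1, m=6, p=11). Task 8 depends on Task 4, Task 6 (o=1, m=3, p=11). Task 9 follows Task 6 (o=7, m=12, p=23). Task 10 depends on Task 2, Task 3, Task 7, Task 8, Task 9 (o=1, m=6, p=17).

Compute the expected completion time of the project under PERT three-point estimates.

42 days

te_Task 1 = (2 + 4·8 + 20)/6 = 54/6 = 9
te_Task 2 = (2 + 4·7 + 12)/6 = 42/6 = 7
te_Task 3 = (2 + 4·7 + 24)/6 = 54/6 = 9
te_Task 4 = (3 + 4·9 + 15)/6 = 54/6 = 9
te_Task 5 = (6 + 4·7 + 8)/6 = 42/6 = 7
te_Task 6 = (3 + 4·4 + 17)/6 = 36/6 = 6
te_Task 7 = (1 + 4·6 + 11)/6 = 36/6 = 6
te_Task 8 = (1 + 4·3 + 11)/6 = 24/6 = 4
te_Task 9 = (7 + 4·12 + 23)/6 = 78/6 = 13
te_Task 10 = (1 + 4·6 + 17)/6 = 42/6 = 7

Forward pass:
ES_Task 1 = 0; EF_Task 1 = 9
ES_Task 2 = 0; EF_Task 2 = 7
ES_Task 3 = 0; EF_Task 3 = 9
ES_Task 4 = 9; EF_Task 4 = 9+9 = 18
ES_Task 5 = 9; EF_Task 5 = 9+7 = 16
ES_Task 6 = 16; EF_Task 6 = 16+6 = 22
ES_Task 7 = max(EF_Task 1=9, EF_Task 4=18) = 18; EF_Task 7 = 18+6 = 24
ES_Task 8 = max(EF_Task 4=18, EF_Task 6=22) = 22; EF_Task 8 = 22+4 = 26
ES_Task 9 = 22; EF_Task 9 = 22+13 = 35
ES_Task 10 = max(EF_Task 2=7, EF_Task 3=9, EF_Task 7=24, EF_Task 8=26, EF_Task 9=35) = 35; EF_Task 10 = 35+7 = 42
Expected project duration μ = 42 days. Critical path: Task 1 → Task 5 → Task 6 → Task 9 → Task 10.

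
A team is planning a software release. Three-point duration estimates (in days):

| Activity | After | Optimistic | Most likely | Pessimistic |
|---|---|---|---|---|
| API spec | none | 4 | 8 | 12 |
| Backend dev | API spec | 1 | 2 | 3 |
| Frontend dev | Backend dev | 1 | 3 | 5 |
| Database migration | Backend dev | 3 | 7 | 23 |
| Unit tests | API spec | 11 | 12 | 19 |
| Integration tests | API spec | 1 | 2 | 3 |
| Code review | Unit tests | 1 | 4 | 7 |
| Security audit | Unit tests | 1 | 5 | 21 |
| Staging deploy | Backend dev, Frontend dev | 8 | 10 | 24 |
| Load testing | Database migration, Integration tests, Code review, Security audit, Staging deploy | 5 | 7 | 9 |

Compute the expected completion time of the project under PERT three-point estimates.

35 days

te_API spec = (4 + 4·8 + 12)/6 = 48/6 = 8
te_Backend dev = (1 + 4·2 + 3)/6 = 12/6 = 2
te_Frontend dev = (1 + 4·3 + 5)/6 = 18/6 = 3
te_Database migration = (3 + 4·7 + 23)/6 = 54/6 = 9
te_Unit tests = (11 + 4·12 + 19)/6 = 78/6 = 13
te_Integration tests = (1 + 4·2 + 3)/6 = 12/6 = 2
te_Code review = (1 + 4·4 + 7)/6 = 24/6 = 4
te_Security audit = (1 + 4·5 + 21)/6 = 42/6 = 7
te_Staging deploy = (8 + 4·10 + 24)/6 = 72/6 = 12
te_Load testing = (5 + 4·7 + 9)/6 = 42/6 = 7

Forward pass:
ES_API spec = 0; EF_API spec = 8
ES_Backend dev = 8; EF_Backend dev = 8+2 = 10
ES_Frontend dev = 10; EF_Frontend dev = 10+3 = 13
ES_Database migration = 10; EF_Database migration = 10+9 = 19
ES_Unit tests = 8; EF_Unit tests = 8+13 = 21
ES_Integration tests = 8; EF_Integration tests = 8+2 = 10
ES_Code review = 21; EF_Code review = 21+4 = 25
ES_Security audit = 21; EF_Security audit = 21+7 = 28
ES_Staging deploy = max(EF_Backend dev=10, EF_Frontend dev=13) = 13; EF_Staging deploy = 13+12 = 25
ES_Load testing = max(EF_Database migration=19, EF_Integration tests=10, EF_Code review=25, EF_Security audit=28, EF_Staging deploy=25) = 28; EF_Load testing = 28+7 = 35
Expected project duration μ = 35 days. Critical path: API spec → Unit tests → Security audit → Load testing.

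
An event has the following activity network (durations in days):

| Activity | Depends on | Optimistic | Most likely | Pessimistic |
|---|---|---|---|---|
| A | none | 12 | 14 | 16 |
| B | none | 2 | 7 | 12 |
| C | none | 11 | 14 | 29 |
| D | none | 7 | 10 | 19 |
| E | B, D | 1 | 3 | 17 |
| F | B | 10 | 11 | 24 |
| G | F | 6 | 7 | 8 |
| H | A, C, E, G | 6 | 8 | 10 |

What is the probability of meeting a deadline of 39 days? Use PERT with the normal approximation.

0.912

te_A = (12 + 4·14 + 16)/6 = 84/6 = 14; σ²_A = ((16−12)/6)² = 0.444
te_B = (2 + 4·7 + 12)/6 = 42/6 = 7; σ²_B = ((12−2)/6)² = 2.778
te_C = (11 + 4·14 + 29)/6 = 96/6 = 16; σ²_C = ((29−11)/6)² = 9.000
te_D = (7 + 4·10 + 19)/6 = 66/6 = 11; σ²_D = ((19−7)/6)² = 4.000
te_E = (1 + 4·3 + 17)/6 = 30/6 = 5; σ²_E = ((17−1)/6)² = 7.111
te_F = (10 + 4·11 + 24)/6 = 78/6 = 13; σ²_F = ((24−10)/6)² = 5.444
te_G = (6 + 4·7 + 8)/6 = 42/6 = 7; σ²_G = ((8−6)/6)² = 0.111
te_H = (6 + 4·8 + 10)/6 = 48/6 = 8; σ²_H = ((10−6)/6)² = 0.444

Forward pass:
ES_A = 0; EF_A = 14
ES_B = 0; EF_B = 7
ES_C = 0; EF_C = 16
ES_D = 0; EF_D = 11
ES_E = max(EF_B=7, EF_D=11) = 11; EF_E = 11+5 = 16
ES_F = 7; EF_F = 7+13 = 20
ES_G = 20; EF_G = 20+7 = 27
ES_H = max(EF_A=14, EF_C=16, EF_E=16, EF_G=27) = 27; EF_H = 27+8 = 35
Expected project duration μ = 35 days. Critical path: B → F → G → H.

Variance along critical path = 2.778 + 5.444 + 0.111 + 0.444 = 8.778; σ = √8.778 = 2.963 days.
Z = (39 − 35) / 2.963 = 1.350
P(T ≤ 39) = Φ(1.350) ≈ 0.912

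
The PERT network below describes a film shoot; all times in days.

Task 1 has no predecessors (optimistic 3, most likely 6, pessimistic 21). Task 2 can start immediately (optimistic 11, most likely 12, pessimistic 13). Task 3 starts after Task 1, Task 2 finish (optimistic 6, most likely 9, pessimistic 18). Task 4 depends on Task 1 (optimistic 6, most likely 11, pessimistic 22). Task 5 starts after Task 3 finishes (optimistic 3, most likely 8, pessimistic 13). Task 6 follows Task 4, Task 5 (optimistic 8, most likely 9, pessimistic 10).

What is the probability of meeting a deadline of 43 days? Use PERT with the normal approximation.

0.935

te_Task 1 = (3 + 4·6 + 21)/6 = 48/6 = 8; σ²_Task 1 = ((21−3)/6)² = 9.000
te_Task 2 = (11 + 4·12 + 13)/6 = 72/6 = 12; σ²_Task 2 = ((13−11)/6)² = 0.111
te_Task 3 = (6 + 4·9 + 18)/6 = 60/6 = 10; σ²_Task 3 = ((18−6)/6)² = 4.000
te_Task 4 = (6 + 4·11 + 22)/6 = 72/6 = 12; σ²_Task 4 = ((22−6)/6)² = 7.111
te_Task 5 = (3 + 4·8 + 13)/6 = 48/6 = 8; σ²_Task 5 = ((13−3)/6)² = 2.778
te_Task 6 = (8 + 4·9 + 10)/6 = 54/6 = 9; σ²_Task 6 = ((10−8)/6)² = 0.111

Forward pass:
ES_Task 1 = 0; EF_Task 1 = 8
ES_Task 2 = 0; EF_Task 2 = 12
ES_Task 3 = max(EF_Task 1=8, EF_Task 2=12) = 12; EF_Task 3 = 12+10 = 22
ES_Task 4 = 8; EF_Task 4 = 8+12 = 20
ES_Task 5 = 22; EF_Task 5 = 22+8 = 30
ES_Task 6 = max(EF_Task 4=20, EF_Task 5=30) = 30; EF_Task 6 = 30+9 = 39
Expected project duration μ = 39 days. Critical path: Task 2 → Task 3 → Task 5 → Task 6.

Variance along critical path = 0.111 + 4.000 + 2.778 + 0.111 = 7.000; σ = √7.000 = 2.646 days.
Z = (43 − 39) / 2.646 = 1.512
P(T ≤ 43) = Φ(1.512) ≈ 0.935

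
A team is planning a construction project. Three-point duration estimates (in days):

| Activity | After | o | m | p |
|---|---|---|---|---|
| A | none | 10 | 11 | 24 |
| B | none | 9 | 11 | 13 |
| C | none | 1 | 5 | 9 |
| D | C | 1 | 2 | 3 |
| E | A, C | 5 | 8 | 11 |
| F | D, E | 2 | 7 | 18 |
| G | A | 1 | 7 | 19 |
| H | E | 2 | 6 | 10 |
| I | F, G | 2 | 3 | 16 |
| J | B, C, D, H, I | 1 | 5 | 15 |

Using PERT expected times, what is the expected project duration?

te_A = (10 + 4·11 + 24)/6 = 78/6 = 13
te_B = (9 + 4·11 + 13)/6 = 66/6 = 11
te_C = (1 + 4·5 + 9)/6 = 30/6 = 5
te_D = (1 + 4·2 + 3)/6 = 12/6 = 2
te_E = (5 + 4·8 + 11)/6 = 48/6 = 8
te_F = (2 + 4·7 + 18)/6 = 48/6 = 8
te_G = (1 + 4·7 + 19)/6 = 48/6 = 8
te_H = (2 + 4·6 + 10)/6 = 36/6 = 6
te_I = (2 + 4·3 + 16)/6 = 30/6 = 5
te_J = (1 + 4·5 + 15)/6 = 36/6 = 6

Forward pass:
ES_A = 0; EF_A = 13
ES_B = 0; EF_B = 11
ES_C = 0; EF_C = 5
ES_D = 5; EF_D = 5+2 = 7
ES_E = max(EF_A=13, EF_C=5) = 13; EF_E = 13+8 = 21
ES_F = max(EF_D=7, EF_E=21) = 21; EF_F = 21+8 = 29
ES_G = 13; EF_G = 13+8 = 21
ES_H = 21; EF_H = 21+6 = 27
ES_I = max(EF_F=29, EF_G=21) = 29; EF_I = 29+5 = 34
ES_J = max(EF_B=11, EF_C=5, EF_D=7, EF_H=27, EF_I=34) = 34; EF_J = 34+6 = 40
Expected project duration μ = 40 days. Critical path: A → E → F → I → J.

40 days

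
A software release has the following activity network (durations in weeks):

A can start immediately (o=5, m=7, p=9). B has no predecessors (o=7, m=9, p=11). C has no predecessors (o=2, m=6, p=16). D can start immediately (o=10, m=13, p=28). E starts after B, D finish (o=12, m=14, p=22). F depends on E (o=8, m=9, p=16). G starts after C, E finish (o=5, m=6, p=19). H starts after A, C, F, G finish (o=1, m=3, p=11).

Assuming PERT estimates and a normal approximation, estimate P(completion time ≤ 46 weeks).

te_A = (5 + 4·7 + 9)/6 = 42/6 = 7; σ²_A = ((9−5)/6)² = 0.444
te_B = (7 + 4·9 + 11)/6 = 54/6 = 9; σ²_B = ((11−7)/6)² = 0.444
te_C = (2 + 4·6 + 16)/6 = 42/6 = 7; σ²_C = ((16−2)/6)² = 5.444
te_D = (10 + 4·13 + 28)/6 = 90/6 = 15; σ²_D = ((28−10)/6)² = 9.000
te_E = (12 + 4·14 + 22)/6 = 90/6 = 15; σ²_E = ((22−12)/6)² = 2.778
te_F = (8 + 4·9 + 16)/6 = 60/6 = 10; σ²_F = ((16−8)/6)² = 1.778
te_G = (5 + 4·6 + 19)/6 = 48/6 = 8; σ²_G = ((19−5)/6)² = 5.444
te_H = (1 + 4·3 + 11)/6 = 24/6 = 4; σ²_H = ((11−1)/6)² = 2.778

Forward pass:
ES_A = 0; EF_A = 7
ES_B = 0; EF_B = 9
ES_C = 0; EF_C = 7
ES_D = 0; EF_D = 15
ES_E = max(EF_B=9, EF_D=15) = 15; EF_E = 15+15 = 30
ES_F = 30; EF_F = 30+10 = 40
ES_G = max(EF_C=7, EF_E=30) = 30; EF_G = 30+8 = 38
ES_H = max(EF_A=7, EF_C=7, EF_F=40, EF_G=38) = 40; EF_H = 40+4 = 44
Expected project duration μ = 44 weeks. Critical path: D → E → F → H.

Variance along critical path = 9.000 + 2.778 + 1.778 + 2.778 = 16.333; σ = √16.333 = 4.041 weeks.
Z = (46 − 44) / 4.041 = 0.495
P(T ≤ 46) = Φ(0.495) ≈ 0.690

0.690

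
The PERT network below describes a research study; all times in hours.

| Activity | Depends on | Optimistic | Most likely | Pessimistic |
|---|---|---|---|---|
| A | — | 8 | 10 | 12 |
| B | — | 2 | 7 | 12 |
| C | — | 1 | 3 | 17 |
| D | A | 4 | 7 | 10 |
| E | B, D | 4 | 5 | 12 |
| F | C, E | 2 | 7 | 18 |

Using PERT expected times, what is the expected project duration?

31 hours

te_A = (8 + 4·10 + 12)/6 = 60/6 = 10
te_B = (2 + 4·7 + 12)/6 = 42/6 = 7
te_C = (1 + 4·3 + 17)/6 = 30/6 = 5
te_D = (4 + 4·7 + 10)/6 = 42/6 = 7
te_E = (4 + 4·5 + 12)/6 = 36/6 = 6
te_F = (2 + 4·7 + 18)/6 = 48/6 = 8

Forward pass:
ES_A = 0; EF_A = 10
ES_B = 0; EF_B = 7
ES_C = 0; EF_C = 5
ES_D = 10; EF_D = 10+7 = 17
ES_E = max(EF_B=7, EF_D=17) = 17; EF_E = 17+6 = 23
ES_F = max(EF_C=5, EF_E=23) = 23; EF_F = 23+8 = 31
Expected project duration μ = 31 hours. Critical path: A → D → E → F.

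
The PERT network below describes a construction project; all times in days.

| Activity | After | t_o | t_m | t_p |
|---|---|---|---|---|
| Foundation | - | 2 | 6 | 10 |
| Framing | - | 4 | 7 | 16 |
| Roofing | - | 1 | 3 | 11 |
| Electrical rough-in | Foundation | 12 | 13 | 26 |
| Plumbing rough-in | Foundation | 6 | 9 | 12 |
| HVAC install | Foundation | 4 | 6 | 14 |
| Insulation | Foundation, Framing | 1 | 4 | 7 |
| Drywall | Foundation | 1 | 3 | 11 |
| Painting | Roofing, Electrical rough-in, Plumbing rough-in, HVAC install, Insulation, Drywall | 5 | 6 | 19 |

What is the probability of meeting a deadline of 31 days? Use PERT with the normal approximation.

0.713

te_Foundation = (2 + 4·6 + 10)/6 = 36/6 = 6; σ²_Foundation = ((10−2)/6)² = 1.778
te_Framing = (4 + 4·7 + 16)/6 = 48/6 = 8; σ²_Framing = ((16−4)/6)² = 4.000
te_Roofing = (1 + 4·3 + 11)/6 = 24/6 = 4; σ²_Roofing = ((11−1)/6)² = 2.778
te_Electrical rough-in = (12 + 4·13 + 26)/6 = 90/6 = 15; σ²_Electrical rough-in = ((26−12)/6)² = 5.444
te_Plumbing rough-in = (6 + 4·9 + 12)/6 = 54/6 = 9; σ²_Plumbing rough-in = ((12−6)/6)² = 1.000
te_HVAC install = (4 + 4·6 + 14)/6 = 42/6 = 7; σ²_HVAC install = ((14−4)/6)² = 2.778
te_Insulation = (1 + 4·4 + 7)/6 = 24/6 = 4; σ²_Insulation = ((7−1)/6)² = 1.000
te_Drywall = (1 + 4·3 + 11)/6 = 24/6 = 4; σ²_Drywall = ((11−1)/6)² = 2.778
te_Painting = (5 + 4·6 + 19)/6 = 48/6 = 8; σ²_Painting = ((19−5)/6)² = 5.444

Forward pass:
ES_Foundation = 0; EF_Foundation = 6
ES_Framing = 0; EF_Framing = 8
ES_Roofing = 0; EF_Roofing = 4
ES_Electrical rough-in = 6; EF_Electrical rough-in = 6+15 = 21
ES_Plumbing rough-in = 6; EF_Plumbing rough-in = 6+9 = 15
ES_HVAC install = 6; EF_HVAC install = 6+7 = 13
ES_Insulation = max(EF_Foundation=6, EF_Framing=8) = 8; EF_Insulation = 8+4 = 12
ES_Drywall = 6; EF_Drywall = 6+4 = 10
ES_Painting = max(EF_Roofing=4, EF_Electrical rough-in=21, EF_Plumbing rough-in=15, EF_HVAC install=13, EF_Insulation=12, EF_Drywall=10) = 21; EF_Painting = 21+8 = 29
Expected project duration μ = 29 days. Critical path: Foundation → Electrical rough-in → Painting.

Variance along critical path = 1.778 + 5.444 + 5.444 = 12.667; σ = √12.667 = 3.559 days.
Z = (31 − 29) / 3.559 = 0.562
P(T ≤ 31) = Φ(0.562) ≈ 0.713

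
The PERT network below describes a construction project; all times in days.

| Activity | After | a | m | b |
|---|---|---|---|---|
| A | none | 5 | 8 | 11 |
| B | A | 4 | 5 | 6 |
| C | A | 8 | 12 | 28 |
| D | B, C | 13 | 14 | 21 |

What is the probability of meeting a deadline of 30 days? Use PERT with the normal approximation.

te_A = (5 + 4·8 + 11)/6 = 48/6 = 8; σ²_A = ((11−5)/6)² = 1.000
te_B = (4 + 4·5 + 6)/6 = 30/6 = 5; σ²_B = ((6−4)/6)² = 0.111
te_C = (8 + 4·12 + 28)/6 = 84/6 = 14; σ²_C = ((28−8)/6)² = 11.111
te_D = (13 + 4·14 + 21)/6 = 90/6 = 15; σ²_D = ((21−13)/6)² = 1.778

Forward pass:
ES_A = 0; EF_A = 8
ES_B = 8; EF_B = 8+5 = 13
ES_C = 8; EF_C = 8+14 = 22
ES_D = max(EF_B=13, EF_C=22) = 22; EF_D = 22+15 = 37
Expected project duration μ = 37 days. Critical path: A → C → D.

Variance along critical path = 1.000 + 11.111 + 1.778 = 13.889; σ = √13.889 = 3.727 days.
Z = (30 − 37) / 3.727 = -1.878
P(T ≤ 30) = Φ(-1.878) ≈ 0.030

0.030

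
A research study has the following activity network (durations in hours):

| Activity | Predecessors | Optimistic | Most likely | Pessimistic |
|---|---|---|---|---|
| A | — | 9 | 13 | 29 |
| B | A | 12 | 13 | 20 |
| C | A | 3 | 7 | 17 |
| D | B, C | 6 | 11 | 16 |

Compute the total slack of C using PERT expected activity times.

6 hours

te_A = (9 + 4·13 + 29)/6 = 90/6 = 15
te_B = (12 + 4·13 + 20)/6 = 84/6 = 14
te_C = (3 + 4·7 + 17)/6 = 48/6 = 8
te_D = (6 + 4·11 + 16)/6 = 66/6 = 11

Forward pass:
ES_A = 0; EF_A = 15
ES_B = 15; EF_B = 15+14 = 29
ES_C = 15; EF_C = 15+8 = 23
ES_D = max(EF_B=29, EF_C=23) = 29; EF_D = 29+11 = 40
Expected project duration μ = 40 hours. Critical path: A → B → D.

Backward pass:
LF_D = 40; LS_D = 40−11 = 29
LF_C = LS_D = 29; LS_C = 29−8 = 21
LF_B = LS_D = 29; LS_B = 29−14 = 15
LF_A = min(LS_B=15, LS_C=21) = 15; LS_A = 15−15 = 0
Slack_C = LS_C − ES_C = 21 − 15 = 6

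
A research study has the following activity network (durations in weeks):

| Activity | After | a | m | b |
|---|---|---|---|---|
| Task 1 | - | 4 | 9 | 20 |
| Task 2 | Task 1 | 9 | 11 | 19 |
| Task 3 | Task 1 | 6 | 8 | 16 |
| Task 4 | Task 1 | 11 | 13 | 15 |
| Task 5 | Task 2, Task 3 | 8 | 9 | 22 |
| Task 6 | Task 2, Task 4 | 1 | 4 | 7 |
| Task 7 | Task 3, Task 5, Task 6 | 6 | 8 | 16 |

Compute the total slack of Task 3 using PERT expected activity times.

te_Task 1 = (4 + 4·9 + 20)/6 = 60/6 = 10
te_Task 2 = (9 + 4·11 + 19)/6 = 72/6 = 12
te_Task 3 = (6 + 4·8 + 16)/6 = 54/6 = 9
te_Task 4 = (11 + 4·13 + 15)/6 = 78/6 = 13
te_Task 5 = (8 + 4·9 + 22)/6 = 66/6 = 11
te_Task 6 = (1 + 4·4 + 7)/6 = 24/6 = 4
te_Task 7 = (6 + 4·8 + 16)/6 = 54/6 = 9

Forward pass:
ES_Task 1 = 0; EF_Task 1 = 10
ES_Task 2 = 10; EF_Task 2 = 10+12 = 22
ES_Task 3 = 10; EF_Task 3 = 10+9 = 19
ES_Task 4 = 10; EF_Task 4 = 10+13 = 23
ES_Task 5 = max(EF_Task 2=22, EF_Task 3=19) = 22; EF_Task 5 = 22+11 = 33
ES_Task 6 = max(EF_Task 2=22, EF_Task 4=23) = 23; EF_Task 6 = 23+4 = 27
ES_Task 7 = max(EF_Task 3=19, EF_Task 5=33, EF_Task 6=27) = 33; EF_Task 7 = 33+9 = 42
Expected project duration μ = 42 weeks. Critical path: Task 1 → Task 2 → Task 5 → Task 7.

Backward pass:
LF_Task 7 = 42; LS_Task 7 = 42−9 = 33
LF_Task 6 = LS_Task 7 = 33; LS_Task 6 = 33−4 = 29
LF_Task 5 = LS_Task 7 = 33; LS_Task 5 = 33−11 = 22
LF_Task 4 = LS_Task 6 = 29; LS_Task 4 = 29−13 = 16
LF_Task 3 = min(LS_Task 5=22, LS_Task 7=33) = 22; LS_Task 3 = 22−9 = 13
LF_Task 2 = min(LS_Task 5=22, LS_Task 6=29) = 22; LS_Task 2 = 22−12 = 10
LF_Task 1 = min(LS_Task 2=10, LS_Task 3=13, LS_Task 4=16) = 10; LS_Task 1 = 10−10 = 0
Slack_Task 3 = LS_Task 3 − ES_Task 3 = 13 − 10 = 3

3 weeks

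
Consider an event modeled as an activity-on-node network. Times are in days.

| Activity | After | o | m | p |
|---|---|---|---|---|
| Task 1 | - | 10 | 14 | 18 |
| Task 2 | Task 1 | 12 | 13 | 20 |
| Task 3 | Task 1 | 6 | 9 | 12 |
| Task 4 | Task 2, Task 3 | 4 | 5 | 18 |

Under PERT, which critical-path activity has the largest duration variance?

Task 4

te_Task 1 = (10 + 4·14 + 18)/6 = 84/6 = 14; σ²_Task 1 = ((18−10)/6)² = 1.778
te_Task 2 = (12 + 4·13 + 20)/6 = 84/6 = 14; σ²_Task 2 = ((20−12)/6)² = 1.778
te_Task 3 = (6 + 4·9 + 12)/6 = 54/6 = 9; σ²_Task 3 = ((12−6)/6)² = 1.000
te_Task 4 = (4 + 4·5 + 18)/6 = 42/6 = 7; σ²_Task 4 = ((18−4)/6)² = 5.444

Forward pass:
ES_Task 1 = 0; EF_Task 1 = 14
ES_Task 2 = 14; EF_Task 2 = 14+14 = 28
ES_Task 3 = 14; EF_Task 3 = 14+9 = 23
ES_Task 4 = max(EF_Task 2=28, EF_Task 3=23) = 28; EF_Task 4 = 28+7 = 35
Expected project duration μ = 35 days. Critical path: Task 1 → Task 2 → Task 4.

Variances on critical path: σ²_Task 1=1.778, σ²_Task 2=1.778, σ²_Task 4=5.444.
Largest is σ²_Task 4 = 5.444.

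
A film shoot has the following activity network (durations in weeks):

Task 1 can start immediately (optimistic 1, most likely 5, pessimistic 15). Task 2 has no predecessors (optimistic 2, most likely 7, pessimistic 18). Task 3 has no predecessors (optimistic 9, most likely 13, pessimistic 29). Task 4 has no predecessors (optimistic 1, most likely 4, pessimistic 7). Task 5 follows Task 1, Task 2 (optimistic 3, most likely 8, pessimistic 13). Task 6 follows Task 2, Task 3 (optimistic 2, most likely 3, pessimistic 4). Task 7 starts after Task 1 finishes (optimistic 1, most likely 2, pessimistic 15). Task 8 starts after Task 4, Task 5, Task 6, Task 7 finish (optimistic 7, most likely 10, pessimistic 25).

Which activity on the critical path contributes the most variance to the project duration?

te_Task 1 = (1 + 4·5 + 15)/6 = 36/6 = 6; σ²_Task 1 = ((15−1)/6)² = 5.444
te_Task 2 = (2 + 4·7 + 18)/6 = 48/6 = 8; σ²_Task 2 = ((18−2)/6)² = 7.111
te_Task 3 = (9 + 4·13 + 29)/6 = 90/6 = 15; σ²_Task 3 = ((29−9)/6)² = 11.111
te_Task 4 = (1 + 4·4 + 7)/6 = 24/6 = 4; σ²_Task 4 = ((7−1)/6)² = 1.000
te_Task 5 = (3 + 4·8 + 13)/6 = 48/6 = 8; σ²_Task 5 = ((13−3)/6)² = 2.778
te_Task 6 = (2 + 4·3 + 4)/6 = 18/6 = 3; σ²_Task 6 = ((4−2)/6)² = 0.111
te_Task 7 = (1 + 4·2 + 15)/6 = 24/6 = 4; σ²_Task 7 = ((15−1)/6)² = 5.444
te_Task 8 = (7 + 4·10 + 25)/6 = 72/6 = 12; σ²_Task 8 = ((25−7)/6)² = 9.000

Forward pass:
ES_Task 1 = 0; EF_Task 1 = 6
ES_Task 2 = 0; EF_Task 2 = 8
ES_Task 3 = 0; EF_Task 3 = 15
ES_Task 4 = 0; EF_Task 4 = 4
ES_Task 5 = max(EF_Task 1=6, EF_Task 2=8) = 8; EF_Task 5 = 8+8 = 16
ES_Task 6 = max(EF_Task 2=8, EF_Task 3=15) = 15; EF_Task 6 = 15+3 = 18
ES_Task 7 = 6; EF_Task 7 = 6+4 = 10
ES_Task 8 = max(EF_Task 4=4, EF_Task 5=16, EF_Task 6=18, EF_Task 7=10) = 18; EF_Task 8 = 18+12 = 30
Expected project duration μ = 30 weeks. Critical path: Task 3 → Task 6 → Task 8.

Variances on critical path: σ²_Task 3=11.111, σ²_Task 6=0.111, σ²_Task 8=9.000.
Largest is σ²_Task 3 = 11.111.

Task 3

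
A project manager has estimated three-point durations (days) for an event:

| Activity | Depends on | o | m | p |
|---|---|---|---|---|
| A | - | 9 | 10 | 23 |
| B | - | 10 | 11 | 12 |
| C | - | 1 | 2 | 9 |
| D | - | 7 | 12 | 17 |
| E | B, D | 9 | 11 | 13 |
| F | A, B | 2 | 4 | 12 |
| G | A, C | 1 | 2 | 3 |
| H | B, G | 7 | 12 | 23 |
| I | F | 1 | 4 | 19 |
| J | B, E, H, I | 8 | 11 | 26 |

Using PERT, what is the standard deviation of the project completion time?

te_A = (9 + 4·10 + 23)/6 = 72/6 = 12; σ²_A = ((23−9)/6)² = 5.444
te_B = (10 + 4·11 + 12)/6 = 66/6 = 11; σ²_B = ((12−10)/6)² = 0.111
te_C = (1 + 4·2 + 9)/6 = 18/6 = 3; σ²_C = ((9−1)/6)² = 1.778
te_D = (7 + 4·12 + 17)/6 = 72/6 = 12; σ²_D = ((17−7)/6)² = 2.778
te_E = (9 + 4·11 + 13)/6 = 66/6 = 11; σ²_E = ((13−9)/6)² = 0.444
te_F = (2 + 4·4 + 12)/6 = 30/6 = 5; σ²_F = ((12−2)/6)² = 2.778
te_G = (1 + 4·2 + 3)/6 = 12/6 = 2; σ²_G = ((3−1)/6)² = 0.111
te_H = (7 + 4·12 + 23)/6 = 78/6 = 13; σ²_H = ((23−7)/6)² = 7.111
te_I = (1 + 4·4 + 19)/6 = 36/6 = 6; σ²_I = ((19−1)/6)² = 9.000
te_J = (8 + 4·11 + 26)/6 = 78/6 = 13; σ²_J = ((26−8)/6)² = 9.000

Forward pass:
ES_A = 0; EF_A = 12
ES_B = 0; EF_B = 11
ES_C = 0; EF_C = 3
ES_D = 0; EF_D = 12
ES_E = max(EF_B=11, EF_D=12) = 12; EF_E = 12+11 = 23
ES_F = max(EF_A=12, EF_B=11) = 12; EF_F = 12+5 = 17
ES_G = max(EF_A=12, EF_C=3) = 12; EF_G = 12+2 = 14
ES_H = max(EF_B=11, EF_G=14) = 14; EF_H = 14+13 = 27
ES_I = 17; EF_I = 17+6 = 23
ES_J = max(EF_B=11, EF_E=23, EF_H=27, EF_I=23) = 27; EF_J = 27+13 = 40
Expected project duration μ = 40 days. Critical path: A → G → H → J.

Variance along critical path = 5.444 + 0.111 + 7.111 + 9.000 = 21.667
σ = √21.667 = 4.655 days

4.65 days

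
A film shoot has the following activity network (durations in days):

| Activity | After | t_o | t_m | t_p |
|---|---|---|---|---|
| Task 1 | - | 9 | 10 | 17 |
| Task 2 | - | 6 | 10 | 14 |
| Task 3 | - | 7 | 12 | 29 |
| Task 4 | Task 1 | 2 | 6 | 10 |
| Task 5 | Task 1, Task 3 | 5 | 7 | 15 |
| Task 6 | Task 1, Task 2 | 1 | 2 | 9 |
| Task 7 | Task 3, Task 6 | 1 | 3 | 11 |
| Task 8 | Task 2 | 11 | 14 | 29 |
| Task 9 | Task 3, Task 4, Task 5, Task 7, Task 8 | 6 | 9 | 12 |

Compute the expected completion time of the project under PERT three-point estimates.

35 days

te_Task 1 = (9 + 4·10 + 17)/6 = 66/6 = 11
te_Task 2 = (6 + 4·10 + 14)/6 = 60/6 = 10
te_Task 3 = (7 + 4·12 + 29)/6 = 84/6 = 14
te_Task 4 = (2 + 4·6 + 10)/6 = 36/6 = 6
te_Task 5 = (5 + 4·7 + 15)/6 = 48/6 = 8
te_Task 6 = (1 + 4·2 + 9)/6 = 18/6 = 3
te_Task 7 = (1 + 4·3 + 11)/6 = 24/6 = 4
te_Task 8 = (11 + 4·14 + 29)/6 = 96/6 = 16
te_Task 9 = (6 + 4·9 + 12)/6 = 54/6 = 9

Forward pass:
ES_Task 1 = 0; EF_Task 1 = 11
ES_Task 2 = 0; EF_Task 2 = 10
ES_Task 3 = 0; EF_Task 3 = 14
ES_Task 4 = 11; EF_Task 4 = 11+6 = 17
ES_Task 5 = max(EF_Task 1=11, EF_Task 3=14) = 14; EF_Task 5 = 14+8 = 22
ES_Task 6 = max(EF_Task 1=11, EF_Task 2=10) = 11; EF_Task 6 = 11+3 = 14
ES_Task 7 = max(EF_Task 3=14, EF_Task 6=14) = 14; EF_Task 7 = 14+4 = 18
ES_Task 8 = 10; EF_Task 8 = 10+16 = 26
ES_Task 9 = max(EF_Task 3=14, EF_Task 4=17, EF_Task 5=22, EF_Task 7=18, EF_Task 8=26) = 26; EF_Task 9 = 26+9 = 35
Expected project duration μ = 35 days. Critical path: Task 2 → Task 8 → Task 9.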